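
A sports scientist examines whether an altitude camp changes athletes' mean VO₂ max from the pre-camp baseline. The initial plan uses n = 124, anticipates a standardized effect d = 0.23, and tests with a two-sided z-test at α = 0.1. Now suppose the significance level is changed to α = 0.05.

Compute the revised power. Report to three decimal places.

Power ≈ 0.726

δ = d·√n = 0.23 × √124 = 2.5612 (unchanged). New critical value: z_{0.025} = 1.960.
Revised power = Φ(δ − 1.960) + Φ(−δ − 1.960) = Φ(0.601) + Φ(-4.521) = 0.7261 + 0.0000 = 0.7262.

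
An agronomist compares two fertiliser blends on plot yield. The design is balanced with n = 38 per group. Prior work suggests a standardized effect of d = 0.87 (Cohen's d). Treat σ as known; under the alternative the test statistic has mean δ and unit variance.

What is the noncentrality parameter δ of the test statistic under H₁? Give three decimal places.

δ = d·√(n/2) = 0.87 × √(38/2) = 3.7922

δ ≈ 3.792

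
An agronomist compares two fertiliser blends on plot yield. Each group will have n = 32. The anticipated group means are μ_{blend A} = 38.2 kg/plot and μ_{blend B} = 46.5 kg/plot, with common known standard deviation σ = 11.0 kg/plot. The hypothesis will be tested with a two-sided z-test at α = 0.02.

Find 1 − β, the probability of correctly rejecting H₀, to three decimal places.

Power ≈ 0.755

Standardized effect: d = |μ_{blend A} − μ_{blend B}| / σ = |38.2 − 46.5| / 11.0 = 0.7545
Noncentrality parameter: δ = d·√(n/2) = 0.7545 × √(32/2) = 3.0182
Critical value for a two-sided test at α = 0.02: z_{α/2} = 2.326.
Power = Φ(δ − 2.326) + Φ(−δ − 2.326) = Φ(0.692) + Φ(-5.345) = 0.7555 + 0.0000 = 0.7555.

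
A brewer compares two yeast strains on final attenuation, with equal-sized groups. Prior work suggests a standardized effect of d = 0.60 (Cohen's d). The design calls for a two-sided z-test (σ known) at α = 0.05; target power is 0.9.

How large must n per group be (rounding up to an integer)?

For power 0.9 need Φ(δ − z_{0.025}) = 0.9, so δ = z_{0.025} + z_{0.10} = 1.960 + 1.282 = 3.242.
(For δ > 0 the lower-tail rejection region contributes negligibly to power, so the one-term inversion is standard.)
δ = d·√(n/2) ⇒ n = 2(δ/d)² = 2 × (3.242 / 0.60)² = 58.37.
Rounding up, n = 59 per group.

n = 59 per group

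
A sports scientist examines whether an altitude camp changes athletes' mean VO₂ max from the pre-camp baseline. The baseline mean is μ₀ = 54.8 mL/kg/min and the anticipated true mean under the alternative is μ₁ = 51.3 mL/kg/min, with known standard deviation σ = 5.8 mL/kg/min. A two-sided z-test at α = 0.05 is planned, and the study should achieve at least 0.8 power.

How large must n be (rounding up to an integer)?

n = 22

Standardized effect: d = |μ₁ − μ₀| / σ = |51.3 − 54.8| / 5.8 = 0.6034
For power 0.8 need Φ(δ − z_{0.025}) = 0.8, so δ = z_{0.025} + z_{0.20} = 1.960 + 0.842 = 2.802.
(For δ > 0 the lower-tail rejection region contributes negligibly to power, so the one-term inversion is standard.)
δ = d·√n ⇒ n = (δ/d)² = (2.802 / 0.6034)² = 21.55.
Round up to the next whole unit.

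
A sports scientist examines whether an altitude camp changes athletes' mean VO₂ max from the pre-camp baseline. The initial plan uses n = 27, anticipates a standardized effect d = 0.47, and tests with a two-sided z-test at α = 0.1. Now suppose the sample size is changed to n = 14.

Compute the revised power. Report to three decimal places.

With n = 14: δ = d·√n = 0.47 × √14 = 1.7586. Critical value z_{0.05} = 1.645.
Revised power = Φ(δ − 1.645) + Φ(−δ − 1.645) = Φ(0.114) + Φ(-3.403) = 0.5453 + 0.0003 = 0.5456.

Power ≈ 0.546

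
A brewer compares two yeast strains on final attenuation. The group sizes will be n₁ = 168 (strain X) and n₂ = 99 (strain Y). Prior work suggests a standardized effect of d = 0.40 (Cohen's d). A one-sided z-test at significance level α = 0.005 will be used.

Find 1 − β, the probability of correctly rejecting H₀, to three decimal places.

Noncentrality parameter: δ = d / √(1/n₁ + 1/n₂) = 0.40 / √(1/168 + 1/99) = 3.1570
Critical value for a one-sided test at α = 0.005: z_α = 2.576.
Power = P(Z > 2.576 − δ) = Φ(0.581) = 0.7194.

Power ≈ 0.719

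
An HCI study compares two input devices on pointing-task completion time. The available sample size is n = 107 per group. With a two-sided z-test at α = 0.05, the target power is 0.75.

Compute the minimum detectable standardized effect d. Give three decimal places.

d ≈ 0.360

Required noncentrality: δ = z_{0.025} + z_{0.25} = 1.960 + 0.674 = 2.634.
(Lower-tail contribution to power is negligible for δ > 0.)
δ = d·√(n/2) ⇒ d = δ/√(n/2) = 2.634/√(107/2) = 0.3602.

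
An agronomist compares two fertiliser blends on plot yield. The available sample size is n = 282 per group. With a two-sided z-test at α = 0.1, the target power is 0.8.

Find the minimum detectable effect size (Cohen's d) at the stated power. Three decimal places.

d ≈ 0.209

Need Φ(δ − 1.645) = 0.8, so δ = 1.645 + 0.842 = 2.486.
(The second rejection-region term Φ(−δ − z_{α/2}) is negligible and dropped.)
δ = d·√(n/2) ⇒ d = δ/√(n/2) = 2.486/√(282/2) = 0.2094.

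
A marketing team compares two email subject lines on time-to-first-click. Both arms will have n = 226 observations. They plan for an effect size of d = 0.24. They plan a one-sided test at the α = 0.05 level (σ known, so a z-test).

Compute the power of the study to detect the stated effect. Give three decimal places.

Power ≈ 0.818

Noncentrality parameter: δ = d·√(n/2) = 0.24 × √(226/2) = 2.5512
Critical value for a one-sided test at α = 0.05: z_α = 1.645.
Power = P(Z > 1.645 − δ) = Φ(0.906) = 0.8176.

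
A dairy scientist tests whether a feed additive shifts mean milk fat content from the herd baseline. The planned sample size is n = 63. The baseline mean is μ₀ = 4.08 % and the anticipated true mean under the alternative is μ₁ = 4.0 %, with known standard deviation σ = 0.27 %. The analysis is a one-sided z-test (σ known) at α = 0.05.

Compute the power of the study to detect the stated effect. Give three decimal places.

Power ≈ 0.760

Standardized effect: d = |μ₁ − μ₀| / σ = |4.0 − 4.08| / 0.27 = 0.2963
Noncentrality parameter: δ = d·√n = 0.2963 × √63 = 2.3518
One-sided α = 0.05 → critical value z_{0.05} = 1.645.
Power = Φ(δ − 1.645) = Φ(0.707) = 0.7602.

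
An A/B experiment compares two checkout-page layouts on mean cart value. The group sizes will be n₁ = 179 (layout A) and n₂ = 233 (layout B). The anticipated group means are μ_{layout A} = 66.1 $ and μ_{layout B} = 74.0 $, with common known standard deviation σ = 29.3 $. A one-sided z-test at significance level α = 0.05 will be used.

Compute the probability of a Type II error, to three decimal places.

β ≈ 0.143

Standardized effect: d = |μ_{layout A} − μ_{layout B}| / σ = |66.1 − 74.0| / 29.3 = 0.2696
Noncentrality parameter: δ = d / √(1/n₁ + 1/n₂) = 0.2696 / √(1/179 + 1/233) = 2.7128
Critical value for a one-sided test at α = 0.05: z_α = 1.645.
Power = Φ(δ − 1.645) = Φ(1.068) = 0.8572.
Type II error: β = 1 − power = 1 − 0.8572 = 0.1428.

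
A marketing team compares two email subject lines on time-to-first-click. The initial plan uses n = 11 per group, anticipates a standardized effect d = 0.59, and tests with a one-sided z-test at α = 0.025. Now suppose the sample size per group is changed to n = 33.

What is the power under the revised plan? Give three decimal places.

Power ≈ 0.669

With n = 33 per group: δ = d·√(n/2) = 0.59 × √(33/2) = 2.3966. Critical value z_{0.025} = 1.960.
Revised power = P(Z > 1.960 − δ) = Φ(0.437) = 0.6688.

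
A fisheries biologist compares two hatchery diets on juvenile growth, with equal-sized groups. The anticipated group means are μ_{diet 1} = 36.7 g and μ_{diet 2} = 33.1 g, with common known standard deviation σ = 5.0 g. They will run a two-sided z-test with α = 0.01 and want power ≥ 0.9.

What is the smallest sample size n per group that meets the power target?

n = 58 per group

Standardized effect: d = |μ_{diet 1} − μ_{diet 2}| / σ = |36.7 − 33.1| / 5.0 = 0.7200
For power 0.9 need Φ(δ − z_{0.005}) = 0.9, so δ = z_{0.005} + z_{0.10} = 2.576 + 1.282 = 3.857.
(The Φ(−δ − z_{α/2}) term is vanishingly small for δ > 0 and is dropped in the standard sample-size formula.)
δ = d·√(n/2) ⇒ n = 2(δ/d)² = 2 × (3.857 / 0.7200)² = 57.41.
Round up to the next whole unit.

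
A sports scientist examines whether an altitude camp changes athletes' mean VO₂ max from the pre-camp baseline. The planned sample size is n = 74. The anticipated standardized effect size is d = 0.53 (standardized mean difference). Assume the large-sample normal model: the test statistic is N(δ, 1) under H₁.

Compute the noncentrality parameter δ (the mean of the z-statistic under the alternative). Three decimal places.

δ ≈ 4.559

δ = d·√n = 0.53 × √74 = 4.5592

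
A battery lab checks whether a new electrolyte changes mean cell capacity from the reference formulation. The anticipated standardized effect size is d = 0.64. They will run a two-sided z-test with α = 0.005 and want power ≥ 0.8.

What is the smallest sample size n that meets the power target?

For power 0.8 need Φ(δ − z_{0.0025}) = 0.8, so δ = z_{0.0025} + z_{0.20} = 2.807 + 0.842 = 3.649.
(The Φ(−δ − z_{α/2}) term is vanishingly small for δ > 0 and is dropped in the standard sample-size formula.)
δ = d·√n ⇒ n = (δ/d)² = (3.649 / 0.64)² = 32.50.
Round up to the next whole unit.

n = 33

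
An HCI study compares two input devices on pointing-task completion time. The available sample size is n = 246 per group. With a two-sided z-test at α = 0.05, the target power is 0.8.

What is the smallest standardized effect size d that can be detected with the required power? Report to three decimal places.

Required noncentrality: δ = z_{0.025} + z_{0.20} = 1.960 + 0.842 = 2.802.
(The second rejection-region term Φ(−δ − z_{α/2}) is negligible and dropped.)
δ = d·√(n/2) ⇒ d = δ/√(n/2) = 2.802/√(246/2) = 0.2526.

d ≈ 0.253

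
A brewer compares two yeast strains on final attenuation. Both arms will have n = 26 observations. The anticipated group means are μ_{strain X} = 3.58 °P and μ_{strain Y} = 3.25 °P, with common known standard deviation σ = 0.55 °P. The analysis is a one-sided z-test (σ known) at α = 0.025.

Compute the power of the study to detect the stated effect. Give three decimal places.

Standardized effect: d = |μ_{strain X} − μ_{strain Y}| / σ = |3.58 − 3.25| / 0.55 = 0.6000
Noncentrality parameter: λ = d·√(n/2) = 0.6000 × √(26/2) = 2.1633
Critical value for a one-sided test at α = 0.025: z_α = 1.960.
Power = Φ(λ − 1.960) = Φ(0.203) = 0.5806.

Power ≈ 0.581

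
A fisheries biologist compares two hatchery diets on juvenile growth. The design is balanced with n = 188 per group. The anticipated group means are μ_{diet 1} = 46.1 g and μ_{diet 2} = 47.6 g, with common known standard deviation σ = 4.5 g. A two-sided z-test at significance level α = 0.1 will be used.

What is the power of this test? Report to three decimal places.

Power ≈ 0.944

Standardized effect: d = |μ_{diet 1} − μ_{diet 2}| / σ = |46.1 − 47.6| / 4.5 = 0.3333
Noncentrality parameter: δ = d·√(n/2) = 0.3333 × √(188/2) = 3.2318
Critical value for a two-sided test at α = 0.1: z_{α/2} = 1.645.
Power = Φ(δ − 1.645) + Φ(−δ − 1.645) = Φ(1.587) + Φ(-4.877) = 0.9437 + 0.0000 = 0.9437.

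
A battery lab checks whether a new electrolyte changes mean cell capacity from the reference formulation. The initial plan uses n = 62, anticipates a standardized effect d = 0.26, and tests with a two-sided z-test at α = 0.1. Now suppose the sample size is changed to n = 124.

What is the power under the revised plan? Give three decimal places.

Power ≈ 0.894

With n = 124: δ = d·√n = 0.26 × √124 = 2.8952. Critical value z_{0.05} = 1.645.
Revised power = Φ(δ − 1.645) + Φ(−δ − 1.645) = Φ(1.250) + Φ(-4.540) = 0.8944 + 0.0000 = 0.8944.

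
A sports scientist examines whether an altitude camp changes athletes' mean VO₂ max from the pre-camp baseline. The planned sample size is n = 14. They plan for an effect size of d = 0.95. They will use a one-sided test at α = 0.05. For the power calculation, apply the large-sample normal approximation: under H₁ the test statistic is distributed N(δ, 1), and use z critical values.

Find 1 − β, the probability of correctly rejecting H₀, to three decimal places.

Power ≈ 0.972

Noncentrality parameter: δ = d·√n = 0.95 × √14 = 3.5546
Critical value for a one-sided test at α = 0.05: z_α = 1.645.
Power = P(Z > 1.645 − δ) = Φ(1.910) = 0.9719.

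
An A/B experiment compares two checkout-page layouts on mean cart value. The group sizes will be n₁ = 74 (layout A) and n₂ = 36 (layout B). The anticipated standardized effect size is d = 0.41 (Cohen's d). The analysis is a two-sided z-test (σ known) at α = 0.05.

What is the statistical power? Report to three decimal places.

Noncentrality parameter: λ = d / √(1/n₁ + 1/n₂) = 0.41 / √(1/74 + 1/36) = 2.0177
Two-sided α = 0.05 → critical value z_{0.025} = 1.960.
Power = Φ(λ − 1.960) + Φ(−λ − 1.960) = Φ(0.058) + Φ(-3.978) = 0.5230 + 0.0000 = 0.5231.

Power ≈ 0.523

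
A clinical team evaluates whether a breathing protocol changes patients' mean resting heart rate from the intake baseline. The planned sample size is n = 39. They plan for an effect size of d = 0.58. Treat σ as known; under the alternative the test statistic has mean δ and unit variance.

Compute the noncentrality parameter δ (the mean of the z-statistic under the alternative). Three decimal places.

δ ≈ 3.622

δ = d·√n = 0.58 × √39 = 3.6221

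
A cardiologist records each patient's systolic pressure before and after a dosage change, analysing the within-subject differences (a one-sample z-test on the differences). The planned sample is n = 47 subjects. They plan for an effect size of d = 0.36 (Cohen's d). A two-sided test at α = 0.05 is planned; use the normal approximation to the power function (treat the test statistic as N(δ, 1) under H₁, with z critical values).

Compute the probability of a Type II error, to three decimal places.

β ≈ 0.306

Noncentrality parameter: λ = d·√n = 0.36 × √47 = 2.4680
Two-sided α = 0.05 → critical value z_{0.025} = 1.960.
Power = Φ(λ − 1.960) + Φ(−λ − 1.960) = Φ(0.508) + Φ(-4.428) = 0.6943 + 0.0000 = 0.6943.
Type II error: β = 1 − power = 1 − 0.6943 = 0.3057.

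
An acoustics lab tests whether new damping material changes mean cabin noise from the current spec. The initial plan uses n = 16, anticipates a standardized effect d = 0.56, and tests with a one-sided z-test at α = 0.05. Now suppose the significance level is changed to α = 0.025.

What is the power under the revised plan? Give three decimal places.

δ = d·√n = 0.56 × √16 = 2.2400 (unchanged). New critical value: z_{0.025} = 1.960.
Revised power = Φ(δ − 1.960) = Φ(0.280) = 0.6103.

Power ≈ 0.610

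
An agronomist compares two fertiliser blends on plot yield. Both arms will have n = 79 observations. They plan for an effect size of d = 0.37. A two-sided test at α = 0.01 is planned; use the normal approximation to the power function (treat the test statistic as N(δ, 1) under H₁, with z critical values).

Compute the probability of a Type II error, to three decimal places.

Noncentrality parameter: δ = d·√(n/2) = 0.37 × √(79/2) = 2.3254
Two-sided α = 0.01 → critical value z_{0.005} = 2.576.
Power = Φ(δ − 2.576) + Φ(−δ − 2.576) = Φ(-0.250) + Φ(-4.901) = 0.4011 + 0.0000 = 0.4011.
Type II error: β = 1 − power = 1 − 0.4011 = 0.5989.

β ≈ 0.599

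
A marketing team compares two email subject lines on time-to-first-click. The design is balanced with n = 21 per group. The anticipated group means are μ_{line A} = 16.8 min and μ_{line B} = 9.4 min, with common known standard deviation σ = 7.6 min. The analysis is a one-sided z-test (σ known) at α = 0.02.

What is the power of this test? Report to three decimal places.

Power ≈ 0.865

Standardized effect: d = |μ_{line A} − μ_{line B}| / σ = |16.8 − 9.4| / 7.6 = 0.9737
Noncentrality parameter: δ = d·√(n/2) = 0.9737 × √(21/2) = 3.1551
Critical value for a one-sided test at α = 0.02: z_α = 2.054.
Power = Φ(δ − 2.054) = Φ(1.101) = 0.8646.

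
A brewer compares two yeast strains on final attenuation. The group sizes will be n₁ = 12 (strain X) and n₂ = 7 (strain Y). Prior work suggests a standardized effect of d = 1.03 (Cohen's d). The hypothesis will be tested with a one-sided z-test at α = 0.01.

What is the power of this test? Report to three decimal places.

Noncentrality parameter: δ = d / √(1/n₁ + 1/n₂) = 1.03 / √(1/12 + 1/7) = 2.1657
One-sided α = 0.01 → critical value z_{0.01} = 2.326.
Power = P(Z > 2.326 − δ) = Φ(-0.161) = 0.4362.

Power ≈ 0.436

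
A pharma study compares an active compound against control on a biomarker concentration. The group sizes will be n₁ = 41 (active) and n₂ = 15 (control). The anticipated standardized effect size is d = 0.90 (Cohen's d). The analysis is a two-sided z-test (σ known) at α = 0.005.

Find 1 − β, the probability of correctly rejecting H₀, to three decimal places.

Power ≈ 0.570

Noncentrality parameter: λ = d / √(1/n₁ + 1/n₂) = 0.90 / √(1/41 + 1/15) = 2.9825
Critical value for a two-sided test at α = 0.005: z_{α/2} = 2.807.
Power = Φ(λ − 2.807) + Φ(−λ − 2.807) = Φ(0.176) + Φ(-5.790) = 0.5697 + 0.0000 = 0.5697.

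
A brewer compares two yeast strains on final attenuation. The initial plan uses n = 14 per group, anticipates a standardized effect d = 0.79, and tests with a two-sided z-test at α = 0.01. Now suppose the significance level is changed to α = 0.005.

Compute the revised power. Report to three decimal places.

Power ≈ 0.237

δ = d·√(n/2) = 0.79 × √(14/2) = 2.0901 (unchanged). New critical value: z_{0.0025} = 2.807.
Revised power = Φ(δ − 2.807) + Φ(−δ − 2.807) = Φ(-0.717) + Φ(-4.897) = 0.2367 + 0.0000 = 0.2367.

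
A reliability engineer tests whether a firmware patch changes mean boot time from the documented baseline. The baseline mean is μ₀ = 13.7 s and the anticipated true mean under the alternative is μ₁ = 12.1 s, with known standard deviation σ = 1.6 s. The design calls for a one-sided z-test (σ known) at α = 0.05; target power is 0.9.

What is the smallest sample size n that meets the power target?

Standardized effect: d = |μ₁ − μ₀| / σ = |12.1 − 13.7| / 1.6 = 1.0000
For power 0.9 need Φ(δ − z_{0.05}) = 0.9, so δ = z_{0.05} + z_{0.10} = 1.645 + 1.282 = 2.926.
δ = d·√n ⇒ n = (δ/d)² = (2.926 / 1.0000)² = 8.56.
Rounding up, n = 9.

n = 9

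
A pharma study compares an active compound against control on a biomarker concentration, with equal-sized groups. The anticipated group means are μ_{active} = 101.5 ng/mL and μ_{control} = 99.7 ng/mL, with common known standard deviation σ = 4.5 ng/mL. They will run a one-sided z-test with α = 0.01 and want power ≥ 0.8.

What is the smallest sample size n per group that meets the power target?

Standardized effect: d = |μ_{active} − μ_{control}| / σ = |101.5 − 99.7| / 4.5 = 0.4000
For power 0.8 need Φ(δ − z_{0.01}) = 0.8, so δ = z_{0.01} + z_{0.20} = 2.326 + 0.842 = 3.168.
δ = d·√(n/2) ⇒ n = 2(δ/d)² = 2 × (3.168 / 0.4000)² = 125.45.
Round up to the next whole unit.

n = 126 per group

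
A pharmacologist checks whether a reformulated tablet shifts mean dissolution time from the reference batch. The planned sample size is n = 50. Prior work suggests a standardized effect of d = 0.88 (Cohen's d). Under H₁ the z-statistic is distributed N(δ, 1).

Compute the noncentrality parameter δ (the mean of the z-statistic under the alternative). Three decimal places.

δ = d·√n = 0.88 × √50 = 6.2225

δ ≈ 6.223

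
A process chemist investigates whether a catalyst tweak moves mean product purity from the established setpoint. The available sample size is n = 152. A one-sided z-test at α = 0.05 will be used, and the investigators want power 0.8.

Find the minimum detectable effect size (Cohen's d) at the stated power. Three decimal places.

d ≈ 0.202

Need Φ(δ − 1.645) = 0.8, so δ = 1.645 + 0.842 = 2.486.
δ = d·√n ⇒ d = δ/√n = 2.486/√152 = 0.2017.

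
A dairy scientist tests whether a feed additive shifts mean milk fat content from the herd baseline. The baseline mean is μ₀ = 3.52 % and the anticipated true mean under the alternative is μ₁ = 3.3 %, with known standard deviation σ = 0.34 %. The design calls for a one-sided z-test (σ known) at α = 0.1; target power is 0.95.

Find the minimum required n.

n = 21

Standardized effect: d = |μ₁ − μ₀| / σ = |3.3 − 3.52| / 0.34 = 0.6471
For power 0.95 need Φ(δ − z_{0.1}) = 0.95, so δ = z_{0.1} + z_{0.05} = 1.282 + 1.645 = 2.926.
δ = d·√n ⇒ n = (δ/d)² = (2.926 / 0.6471)² = 20.45.
Rounding up, n = 21.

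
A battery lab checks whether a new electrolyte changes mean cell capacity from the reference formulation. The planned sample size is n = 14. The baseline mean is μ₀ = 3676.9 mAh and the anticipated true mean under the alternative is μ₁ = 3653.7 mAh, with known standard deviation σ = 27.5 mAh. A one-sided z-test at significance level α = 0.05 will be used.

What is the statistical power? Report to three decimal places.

Standardized effect: d = |μ₁ − μ₀| / σ = |3653.7 − 3676.9| / 27.5 = 0.8436
Noncentrality parameter: δ = d·√n = 0.8436 × √14 = 3.1566
One-sided α = 0.05 → critical value z_{0.05} = 1.645.
Power = Φ(δ − 1.645) = Φ(1.512) = 0.9347.

Power ≈ 0.935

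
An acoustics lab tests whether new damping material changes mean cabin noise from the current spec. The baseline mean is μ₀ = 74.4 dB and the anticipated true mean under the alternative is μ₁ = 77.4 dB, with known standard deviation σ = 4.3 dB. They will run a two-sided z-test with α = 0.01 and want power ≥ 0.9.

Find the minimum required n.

n = 31

Standardized effect: d = |μ₁ − μ₀| / σ = |77.4 − 74.4| / 4.3 = 0.6977
Set Φ(δ − 2.576) = 0.9; then δ − 2.576 = Φ⁻¹(0.9) = 1.282, giving δ = 3.857.
(Ignoring the negligible lower-tail rejection probability gives the usual closed-form inversion.)
δ = d·√n ⇒ n = (δ/d)² = (3.857 / 0.6977)² = 30.57.
Round up to the next whole unit.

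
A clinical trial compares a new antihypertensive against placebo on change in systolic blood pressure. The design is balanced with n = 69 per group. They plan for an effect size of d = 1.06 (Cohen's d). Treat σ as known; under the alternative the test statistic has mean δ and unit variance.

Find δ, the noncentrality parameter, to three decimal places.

δ = d·√(n/2) = 1.06 × √(69/2) = 6.2261

δ ≈ 6.226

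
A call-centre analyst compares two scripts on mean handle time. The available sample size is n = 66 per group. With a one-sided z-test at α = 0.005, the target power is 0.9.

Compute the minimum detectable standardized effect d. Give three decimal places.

Need Φ(δ − 2.576) = 0.9, so δ = 2.576 + 1.282 = 3.857.
δ = d·√(n/2) ⇒ d = δ/√(n/2) = 3.857/√(66/2) = 0.6715.

d ≈ 0.671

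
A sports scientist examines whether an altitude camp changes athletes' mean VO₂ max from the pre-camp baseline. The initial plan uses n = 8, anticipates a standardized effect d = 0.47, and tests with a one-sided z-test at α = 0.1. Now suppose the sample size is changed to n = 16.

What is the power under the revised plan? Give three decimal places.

Power ≈ 0.725

With n = 16: δ = d·√n = 0.47 × √16 = 1.8800. Critical value z_{0.1} = 1.282.
Revised power = Φ(δ − 1.282) = Φ(0.598) = 0.7252.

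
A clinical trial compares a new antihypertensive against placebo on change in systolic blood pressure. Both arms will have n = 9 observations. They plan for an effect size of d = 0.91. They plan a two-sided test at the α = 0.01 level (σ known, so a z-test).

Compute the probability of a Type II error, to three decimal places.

β ≈ 0.741

Noncentrality parameter: δ = d·√(n/2) = 0.91 × √(9/2) = 1.9304
Critical value for a two-sided test at α = 0.01: z_{α/2} = 2.576.
Power = Φ(δ − 2.576) + Φ(−δ − 2.576) = Φ(-0.645) + Φ(-4.506) = 0.2593 + 0.0000 = 0.2593.
Type II error: β = 1 − power = 1 − 0.2593 = 0.7407.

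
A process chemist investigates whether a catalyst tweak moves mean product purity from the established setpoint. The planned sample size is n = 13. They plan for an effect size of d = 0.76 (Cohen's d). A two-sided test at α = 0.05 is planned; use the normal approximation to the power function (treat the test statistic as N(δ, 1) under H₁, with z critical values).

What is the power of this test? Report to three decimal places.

Noncentrality parameter: δ = d·√n = 0.76 × √13 = 2.7402
Critical value for a two-sided test at α = 0.05: z_{α/2} = 1.960.
Power = Φ(δ − 1.960) + Φ(−δ − 1.960) = Φ(0.780) + Φ(-4.700) = 0.7824 + 0.0000 = 0.7824.

Power ≈ 0.782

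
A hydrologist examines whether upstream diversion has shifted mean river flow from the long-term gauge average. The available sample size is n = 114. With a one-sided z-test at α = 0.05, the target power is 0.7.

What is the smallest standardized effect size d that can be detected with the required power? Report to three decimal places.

d ≈ 0.203

Need Φ(δ − 1.645) = 0.7, so δ = 1.645 + 0.524 = 2.169.
δ = d·√n ⇒ d = δ/√n = 2.169/√114 = 0.2032.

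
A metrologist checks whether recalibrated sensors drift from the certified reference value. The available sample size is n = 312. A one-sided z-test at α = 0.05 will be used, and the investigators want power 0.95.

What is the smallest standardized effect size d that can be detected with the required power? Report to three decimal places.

d ≈ 0.186

Required noncentrality: δ = z_{0.05} + z_{0.05} = 1.645 + 1.645 = 3.290.
δ = d·√n ⇒ d = δ/√n = 3.290/√312 = 0.1862.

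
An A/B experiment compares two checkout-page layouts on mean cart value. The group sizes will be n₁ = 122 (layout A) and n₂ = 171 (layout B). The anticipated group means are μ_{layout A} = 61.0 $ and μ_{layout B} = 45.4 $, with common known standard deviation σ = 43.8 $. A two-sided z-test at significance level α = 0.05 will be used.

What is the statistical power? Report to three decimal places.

Power ≈ 0.852

Standardized effect: d = |μ_{layout A} − μ_{layout B}| / σ = |61.0 − 45.4| / 43.8 = 0.3562
Noncentrality parameter: λ = d / √(1/n₁ + 1/n₂) = 0.3562 / √(1/122 + 1/171) = 3.0053
Critical value for a two-sided test at α = 0.05: z_{α/2} = 1.960.
Power = Φ(λ − 1.960) + Φ(−λ − 1.960) = Φ(1.045) + Φ(-4.965) = 0.8521 + 0.0000 = 0.8521.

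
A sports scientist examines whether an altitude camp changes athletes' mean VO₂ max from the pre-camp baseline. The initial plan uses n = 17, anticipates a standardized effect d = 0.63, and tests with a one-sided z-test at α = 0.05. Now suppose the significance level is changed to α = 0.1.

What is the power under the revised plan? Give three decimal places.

δ = d·√n = 0.63 × √17 = 2.5976 (unchanged). New critical value: z_{0.1} = 1.282.
Revised power = Φ(δ − 1.282) = Φ(1.316) = 0.9059.

Power ≈ 0.906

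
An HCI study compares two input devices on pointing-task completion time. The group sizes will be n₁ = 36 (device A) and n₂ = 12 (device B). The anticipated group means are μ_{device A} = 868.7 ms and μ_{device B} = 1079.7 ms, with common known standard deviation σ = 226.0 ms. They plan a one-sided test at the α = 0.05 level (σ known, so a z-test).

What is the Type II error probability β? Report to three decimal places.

Standardized effect: d = |μ_{device A} − μ_{device B}| / σ = |868.7 − 1079.7| / 226.0 = 0.9336
Noncentrality parameter: δ = d / √(1/n₁ + 1/n₂) = 0.9336 / √(1/36 + 1/12) = 2.8009
One-sided α = 0.05 → critical value z_{0.05} = 1.645.
Power = P(Z > 1.645 − δ) = Φ(1.156) = 0.8762.
Type II error: β = 1 − power = 1 − 0.8762 = 0.1238.

β ≈ 0.124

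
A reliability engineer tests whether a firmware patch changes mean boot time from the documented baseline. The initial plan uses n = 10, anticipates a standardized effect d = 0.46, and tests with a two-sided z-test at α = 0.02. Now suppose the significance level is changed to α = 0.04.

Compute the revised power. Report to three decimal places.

δ = d·√n = 0.46 × √10 = 1.4546 (unchanged). New critical value: z_{0.02} = 2.054.
Revised power = Φ(δ − 2.054) + Φ(−δ − 2.054) = Φ(-0.599) + Φ(-3.508) = 0.2746 + 0.0002 = 0.2748.

Power ≈ 0.275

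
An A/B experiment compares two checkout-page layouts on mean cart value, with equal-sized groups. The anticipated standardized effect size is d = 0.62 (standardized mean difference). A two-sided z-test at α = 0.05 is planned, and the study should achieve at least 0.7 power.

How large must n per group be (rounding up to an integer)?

Set Φ(δ − 1.960) = 0.7; then δ − 1.960 = Φ⁻¹(0.7) = 0.524, giving δ = 2.484.
(Ignoring the negligible lower-tail rejection probability gives the usual closed-form inversion.)
δ = d·√(n/2) ⇒ n = 2(δ/d)² = 2 × (2.484 / 0.62)² = 32.11.
Round up to the next whole unit.

n = 33 per group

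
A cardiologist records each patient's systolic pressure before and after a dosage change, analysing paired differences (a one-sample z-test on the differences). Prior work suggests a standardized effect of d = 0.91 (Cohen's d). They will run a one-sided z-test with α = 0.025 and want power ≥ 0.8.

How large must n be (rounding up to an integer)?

n = 10

For power 0.8 need Φ(δ − z_{0.025}) = 0.8, so δ = z_{0.025} + z_{0.20} = 1.960 + 0.842 = 2.802.
δ = d·√n ⇒ n = (δ/d)² = (2.802 / 0.91)² = 9.48.
Rounding up, n = 10.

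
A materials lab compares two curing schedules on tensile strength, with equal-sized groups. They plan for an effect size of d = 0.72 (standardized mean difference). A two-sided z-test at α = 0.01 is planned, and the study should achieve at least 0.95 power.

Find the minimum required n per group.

For power 0.95 need Φ(δ − z_{0.005}) = 0.95, so δ = z_{0.005} + z_{0.05} = 2.576 + 1.645 = 4.221.
(Ignoring the negligible lower-tail rejection probability gives the usual closed-form inversion.)
δ = d·√(n/2) ⇒ n = 2(δ/d)² = 2 × (4.221 / 0.72)² = 68.73.
Round up to the next whole unit.

n = 69 per group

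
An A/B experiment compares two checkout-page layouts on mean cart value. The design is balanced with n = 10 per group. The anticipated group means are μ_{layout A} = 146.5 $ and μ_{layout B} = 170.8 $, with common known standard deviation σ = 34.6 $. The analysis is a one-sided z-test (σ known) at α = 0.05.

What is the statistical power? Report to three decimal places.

Power ≈ 0.470

Standardized effect: d = |μ_{layout A} − μ_{layout B}| / σ = |146.5 − 170.8| / 34.6 = 0.7023
Noncentrality parameter: δ = d·√(n/2) = 0.7023 × √(10/2) = 1.5704
Critical value for a one-sided test at α = 0.05: z_α = 1.645.
Power = Φ(δ − 1.645) = Φ(-0.074) = 0.4703.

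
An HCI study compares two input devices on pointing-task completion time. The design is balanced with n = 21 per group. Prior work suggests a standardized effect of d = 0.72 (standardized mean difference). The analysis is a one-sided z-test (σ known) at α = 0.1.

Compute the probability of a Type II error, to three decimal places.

β ≈ 0.147

Noncentrality parameter: δ = d·√(n/2) = 0.72 × √(21/2) = 2.3331
Critical value for a one-sided test at α = 0.1: z_α = 1.282.
Power = Φ(δ − 1.282) = Φ(1.052) = 0.8535.
Type II error: β = 1 − power = 1 − 0.8535 = 0.1465.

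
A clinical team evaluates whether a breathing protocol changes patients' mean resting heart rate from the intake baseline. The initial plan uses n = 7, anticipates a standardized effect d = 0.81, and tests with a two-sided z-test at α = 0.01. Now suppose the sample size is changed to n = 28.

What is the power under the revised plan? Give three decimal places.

Power ≈ 0.956

With n = 28: δ = d·√n = 0.81 × √28 = 4.2861. Critical value z_{0.005} = 2.576.
Revised power = Φ(δ − 2.576) + Φ(−δ − 2.576) = Φ(1.710) + Φ(-6.862) = 0.9564 + 0.0000 = 0.9564.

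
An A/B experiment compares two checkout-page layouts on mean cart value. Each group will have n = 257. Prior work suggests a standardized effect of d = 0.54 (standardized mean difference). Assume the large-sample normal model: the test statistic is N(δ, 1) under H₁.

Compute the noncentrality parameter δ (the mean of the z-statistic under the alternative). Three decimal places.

The noncentrality parameter scales effect size by the design's sample-size factor: δ = d·√(n/2) = 0.54 × √(257/2) = 6.1213

δ ≈ 6.121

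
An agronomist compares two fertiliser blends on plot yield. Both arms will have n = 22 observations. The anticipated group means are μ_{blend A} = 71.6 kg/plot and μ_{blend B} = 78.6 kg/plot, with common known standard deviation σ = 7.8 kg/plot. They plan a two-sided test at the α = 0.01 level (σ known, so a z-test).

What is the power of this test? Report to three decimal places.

Power ≈ 0.656

Standardized effect: d = |μ_{blend A} − μ_{blend B}| / σ = |71.6 − 78.6| / 7.8 = 0.8974
Noncentrality parameter: δ = d·√(n/2) = 0.8974 × √(22/2) = 2.9765
Critical value for a two-sided test at α = 0.01: z_{α/2} = 2.576.
Power = Φ(δ − 2.576) + Φ(−δ − 2.576) = Φ(0.401) + Φ(-5.552) = 0.6557 + 0.0000 = 0.6557.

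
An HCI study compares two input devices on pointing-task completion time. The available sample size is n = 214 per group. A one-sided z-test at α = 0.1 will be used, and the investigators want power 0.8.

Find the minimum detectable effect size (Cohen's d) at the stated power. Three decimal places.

d ≈ 0.205

Required noncentrality: δ = z_{0.1} + z_{0.20} = 1.282 + 0.842 = 2.123.
δ = d·√(n/2) ⇒ d = δ/√(n/2) = 2.123/√(214/2) = 0.2053.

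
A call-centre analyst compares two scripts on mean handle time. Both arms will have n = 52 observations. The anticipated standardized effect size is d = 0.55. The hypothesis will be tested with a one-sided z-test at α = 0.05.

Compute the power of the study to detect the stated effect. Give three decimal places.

Noncentrality parameter: δ = d·√(n/2) = 0.55 × √(52/2) = 2.8045
One-sided α = 0.05 → critical value z_{0.05} = 1.645.
Power = Φ(δ − 1.645) = Φ(1.160) = 0.8769.

Power ≈ 0.877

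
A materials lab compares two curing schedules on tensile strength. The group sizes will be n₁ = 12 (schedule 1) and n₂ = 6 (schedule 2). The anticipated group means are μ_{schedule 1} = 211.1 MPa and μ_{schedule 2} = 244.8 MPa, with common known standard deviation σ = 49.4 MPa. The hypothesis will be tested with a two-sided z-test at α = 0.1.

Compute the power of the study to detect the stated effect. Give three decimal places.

Power ≈ 0.391

Standardized effect: d = |μ_{schedule 1} − μ_{schedule 2}| / σ = |211.1 − 244.8| / 49.4 = 0.6822
Noncentrality parameter: δ = d / √(1/n₁ + 1/n₂) = 0.6822 / √(1/12 + 1/6) = 1.3644
Two-sided α = 0.1 → critical value z_{0.05} = 1.645.
Power = Φ(δ − 1.645) + Φ(−δ − 1.645) = Φ(-0.280) + Φ(-3.009) = 0.3896 + 0.0013 = 0.3909.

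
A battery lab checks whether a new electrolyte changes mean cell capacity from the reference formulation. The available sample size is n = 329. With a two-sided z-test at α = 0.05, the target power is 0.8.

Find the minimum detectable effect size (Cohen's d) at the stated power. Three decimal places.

Need Φ(δ − 1.960) = 0.8, so δ = 1.960 + 0.842 = 2.802.
(The second rejection-region term Φ(−δ − z_{α/2}) is negligible and dropped.)
δ = d·√n ⇒ d = δ/√n = 2.802/√329 = 0.1545.

d ≈ 0.154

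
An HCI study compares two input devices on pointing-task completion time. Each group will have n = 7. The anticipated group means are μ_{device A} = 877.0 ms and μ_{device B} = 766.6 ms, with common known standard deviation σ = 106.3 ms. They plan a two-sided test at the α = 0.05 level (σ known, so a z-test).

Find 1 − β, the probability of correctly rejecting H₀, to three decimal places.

Power ≈ 0.493

Standardized effect: d = |μ_{device A} − μ_{device B}| / σ = |877.0 − 766.6| / 106.3 = 1.0386
Noncentrality parameter: δ = d·√(n/2) = 1.0386 × √(7/2) = 1.9430
Critical value for a two-sided test at α = 0.05: z_{α/2} = 1.960.
Power = Φ(δ − 1.960) + Φ(−δ − 1.960) = Φ(-0.017) + Φ(-3.903) = 0.4932 + 0.0000 = 0.4933.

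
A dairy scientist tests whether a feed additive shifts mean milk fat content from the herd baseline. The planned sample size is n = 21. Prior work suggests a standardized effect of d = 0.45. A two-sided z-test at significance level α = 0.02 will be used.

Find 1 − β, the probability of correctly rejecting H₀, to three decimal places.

Noncentrality parameter: δ = d·√n = 0.45 × √21 = 2.0622
Two-sided α = 0.02 → critical value z_{0.01} = 2.326.
Power = Φ(δ − 2.326) + Φ(−δ − 2.326) = Φ(-0.264) + Φ(-4.389) = 0.3958 + 0.0000 = 0.3958.

Power ≈ 0.396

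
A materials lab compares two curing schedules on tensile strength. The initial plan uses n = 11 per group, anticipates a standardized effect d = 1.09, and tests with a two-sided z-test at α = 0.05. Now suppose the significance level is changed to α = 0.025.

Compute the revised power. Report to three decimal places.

Power ≈ 0.624

δ = d·√(n/2) = 1.09 × √(11/2) = 2.5563 (unchanged). New critical value: z_{0.0125} = 2.241.
Revised power = Φ(δ − 2.241) + Φ(−δ − 2.241) = Φ(0.315) + Φ(-4.798) = 0.6236 + 0.0000 = 0.6236.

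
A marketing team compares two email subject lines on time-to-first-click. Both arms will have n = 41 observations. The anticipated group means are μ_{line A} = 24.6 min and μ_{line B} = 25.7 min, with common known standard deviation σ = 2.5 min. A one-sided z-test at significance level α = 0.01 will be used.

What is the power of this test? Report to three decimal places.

Standardized effect: d = |μ_{line A} − μ_{line B}| / σ = |24.6 − 25.7| / 2.5 = 0.4400
Noncentrality parameter: δ = d·√(n/2) = 0.4400 × √(41/2) = 1.9922
One-sided α = 0.01 → critical value z_{0.01} = 2.326.
Power = P(Z > 2.326 − δ) = Φ(-0.334) = 0.3691.

Power ≈ 0.369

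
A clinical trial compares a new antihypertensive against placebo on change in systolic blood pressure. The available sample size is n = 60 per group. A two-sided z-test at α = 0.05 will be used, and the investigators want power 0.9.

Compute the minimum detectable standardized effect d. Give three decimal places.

d ≈ 0.592

Required noncentrality: δ = z_{0.025} + z_{0.10} = 1.960 + 1.282 = 3.242.
(The second rejection-region term Φ(−δ − z_{α/2}) is negligible and dropped.)
δ = d·√(n/2) ⇒ d = δ/√(n/2) = 3.242/√(60/2) = 0.5918.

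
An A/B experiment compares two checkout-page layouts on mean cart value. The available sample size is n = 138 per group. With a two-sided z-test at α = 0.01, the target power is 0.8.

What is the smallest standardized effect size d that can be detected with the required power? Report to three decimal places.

d ≈ 0.411

Required noncentrality: δ = z_{0.005} + z_{0.20} = 2.576 + 0.842 = 3.417.
(Lower-tail contribution to power is negligible for δ > 0.)
δ = d·√(n/2) ⇒ d = δ/√(n/2) = 3.417/√(138/2) = 0.4114.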